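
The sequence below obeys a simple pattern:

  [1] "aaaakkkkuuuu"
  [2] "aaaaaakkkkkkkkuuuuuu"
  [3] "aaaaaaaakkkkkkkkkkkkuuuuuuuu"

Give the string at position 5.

aaaaaaaaaaaakkkkkkkkkkkkkkkkkkkkuuuuuuuuuuuu

Each string has the form a^{2n+2} k^{4n} u^{2n+2} (n = 1, 2, …).
Setting n = 5 gives 12, 20, 12 characters in each block.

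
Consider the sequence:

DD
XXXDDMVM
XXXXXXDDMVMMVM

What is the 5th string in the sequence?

Every step adds XXX to the front and MVM to the end of the previous string.
From XXXXXXDDMVMMVM, 2 further steps: XXXXXXDDMVMMVM → XXXXXXXXXDDMVMMVMMVM → (answer).

XXXXXXXXXXXXDDMVMMVMMVMMVM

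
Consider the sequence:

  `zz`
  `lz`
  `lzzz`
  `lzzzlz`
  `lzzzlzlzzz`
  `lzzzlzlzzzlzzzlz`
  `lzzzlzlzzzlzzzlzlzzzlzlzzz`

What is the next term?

lzzzlzlzzzlzzzlzlzzzlzlzzzlzzzlzlzzzlzzzlz

From term 3 onward, concatenate the last term with the second-to-last: lz·zz = lzzz, lzzz·lz = lzzzlz, …
Continuing: lzzzlzlzzzlzzzlzlzzzlzlzzz · lzzzlzlzzzlzzzlz gives term 8.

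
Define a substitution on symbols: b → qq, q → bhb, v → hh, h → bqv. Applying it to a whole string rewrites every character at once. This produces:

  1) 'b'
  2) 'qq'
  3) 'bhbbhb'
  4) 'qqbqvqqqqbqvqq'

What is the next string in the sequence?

φ(qqbqvqqqqbqvqq) expands symbol-by-symbol to bhb bhb qq bhb hh bhb bhb bhb bhb qq bhb hh bhb bhb; joining the 14 pieces gives the next term.

bhbbhbqqbhbhhbhbbhbbhbbhbqqbhbhhbhbbhb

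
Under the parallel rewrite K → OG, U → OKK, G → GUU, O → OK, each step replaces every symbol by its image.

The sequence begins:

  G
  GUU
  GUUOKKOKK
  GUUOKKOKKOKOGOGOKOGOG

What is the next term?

GUUOKKOKKOKOGOGOKOGOGOKOGOKGUUOKGUUOKOGOKGUUOKGUU

φ(GUUOKKOKKOKOGOGOKOGOG) expands symbol-by-symbol to GUU OKK OKK OK OG OG OK OG OG OK OG OK GUU OK GUU OK OG OK GUU OK GUU; joining the 21 pieces gives the next term.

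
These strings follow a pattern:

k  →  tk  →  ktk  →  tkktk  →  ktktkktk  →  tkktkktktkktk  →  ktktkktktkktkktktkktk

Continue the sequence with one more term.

tkktkktktkktkktktkktktkktkktktkktk

Each term (from the third on) is the two preceding terms concatenated in order: term 3 = k·tk = ktk.
Continuing: tkktkktktkktk · ktktkktktkktkktktkktk gives term 8.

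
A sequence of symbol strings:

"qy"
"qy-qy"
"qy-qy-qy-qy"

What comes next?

Every step duplicates the string with '-' between the halves.
Doubling qy-qy-qy-qy with '-' between the halves:

qy-qy-qy-qy-qy-qy-qy-qy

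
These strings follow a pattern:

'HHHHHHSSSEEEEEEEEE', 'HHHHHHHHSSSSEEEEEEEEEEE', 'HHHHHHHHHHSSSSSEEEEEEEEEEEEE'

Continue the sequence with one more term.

HHHHHHHHHHHHSSSSSSEEEEEEEEEEEEEEE

The n-th term is 2n H's then n S's then 2n+3 E's, where the shown terms are n = 3, 4, 5.
Setting n = 6 gives 12, 6, 15 characters in each block.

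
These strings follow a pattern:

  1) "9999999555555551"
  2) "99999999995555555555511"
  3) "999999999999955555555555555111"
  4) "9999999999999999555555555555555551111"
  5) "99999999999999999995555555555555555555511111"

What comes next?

999999999999999999999955555555555555555555555111111

Reading off run lengths: 9 runs 7, 10, 13, 16, 19; 5 runs 8, 11, 14, 17, 20; 1 runs 1, 2, 3, 4, 5 — each is linear in n, where the shown terms are n = 2, 3, 4, 5, 6.
For the next term, n = 7, so the run lengths are 22, 23, 6.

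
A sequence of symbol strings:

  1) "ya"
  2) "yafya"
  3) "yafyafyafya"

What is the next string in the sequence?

yafyafyafyafyafyafyafya

Each string is two copies of the previous one joined by 'f'.
So the next term is two copies of yafyafyafya with 'f' between the halves.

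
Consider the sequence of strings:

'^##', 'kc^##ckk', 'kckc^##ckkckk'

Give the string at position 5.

s(k+1) = kc·s(k)·ckk, so each term gains kc as a prefix and ckk as a suffix.
From kckc^##ckkckk, 2 further steps: kckc^##ckkckk → kckckc^##ckkckkckk → (answer).

kckckckc^##ckkckkckkckk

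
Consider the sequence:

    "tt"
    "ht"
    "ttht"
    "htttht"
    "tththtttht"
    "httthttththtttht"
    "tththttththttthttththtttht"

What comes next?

This is a Fibonacci-style word recurrence s(k) = s(k−2)·s(k−1): e.g. tt·ht = ttht.
Continuing: httthttththtttht · tththttththttthttththtttht gives term 8.

httthttththttthttththttththttthttththtttht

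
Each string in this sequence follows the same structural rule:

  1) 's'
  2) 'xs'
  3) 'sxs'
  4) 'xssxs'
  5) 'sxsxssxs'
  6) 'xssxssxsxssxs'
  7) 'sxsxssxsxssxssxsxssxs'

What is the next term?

xssxssxsxssxssxsxssxsxssxssxsxssxs

Each term (from the third on) is the two preceding terms concatenated in order: term 3 = s·xs = sxs.
The next term joins xssxssxsxssxs and sxsxssxsxssxssxsxssxs.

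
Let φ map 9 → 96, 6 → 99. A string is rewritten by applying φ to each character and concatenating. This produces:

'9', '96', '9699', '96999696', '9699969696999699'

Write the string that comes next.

Replace each of the 16 characters of 9699969696999699 in place — 96 99 96 96 96 99 96 99 96 99 96 96 96 99 96 96 — and concatenate.

96999696969996999699969696999696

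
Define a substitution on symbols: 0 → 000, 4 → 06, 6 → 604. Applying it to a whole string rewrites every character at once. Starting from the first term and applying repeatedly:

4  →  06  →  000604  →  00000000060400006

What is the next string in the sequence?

φ(00000000060400006) expands symbol-by-symbol to 000 000 000 000 000 000 000 000 000 604 000 06 000 000 000 000 604; joining the 17 pieces gives the next term.

00000000000000000000000000060400006000000000000604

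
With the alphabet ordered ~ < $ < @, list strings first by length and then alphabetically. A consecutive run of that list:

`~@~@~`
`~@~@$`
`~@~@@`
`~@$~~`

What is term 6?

~@$~@

Continuing the enumeration 2 steps past ~@$~~: ~@$~~ → ~@$~$ → (answer).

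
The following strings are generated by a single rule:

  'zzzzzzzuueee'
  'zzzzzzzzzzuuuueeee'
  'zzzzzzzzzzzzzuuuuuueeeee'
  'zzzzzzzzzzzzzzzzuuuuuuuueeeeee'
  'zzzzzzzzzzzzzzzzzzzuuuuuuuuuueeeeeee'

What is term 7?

Reading off run lengths: z runs 7, 10, 13, 16, 19; u runs 2, 4, 6, 8, 10; e runs 3, 4, 5, 6, 7 — each is linear in n, where the shown terms are n = 2, 3, 4, 5, 6.
For term 7, n = 8, so the run lengths are 25, 14, 9.

zzzzzzzzzzzzzzzzzzzzzzzzzuuuuuuuuuuuuuueeeeeeeee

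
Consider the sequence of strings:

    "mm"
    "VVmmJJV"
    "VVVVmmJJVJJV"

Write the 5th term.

Each term wraps the previous one in VV on the left and JJV on the right.
From VVVVmmJJVJJV, 2 further steps: VVVVmmJJVJJV → VVVVVVmmJJVJJVJJV → (answer).

VVVVVVVVmmJJVJJVJJVJJV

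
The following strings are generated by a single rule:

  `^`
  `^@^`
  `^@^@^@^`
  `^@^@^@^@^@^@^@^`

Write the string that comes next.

s(k+1) = s(k)·@·s(k) — each term doubles the last with '@' between the halves.
Doubling ^@^@^@^@^@^@^@^ with '@' between the halves:

^@^@^@^@^@^@^@^@^@^@^@^@^@^@^@^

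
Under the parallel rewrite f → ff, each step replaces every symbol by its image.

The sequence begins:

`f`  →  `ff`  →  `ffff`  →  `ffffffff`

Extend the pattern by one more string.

ffffffffffffffff

Rewriting each symbol of ffffffff: f→ff, f→ff, f→ff, f→ff, f→ff, f→ff, f→ff, f→ff, which concatenates to ff ff ff ff ff ff ff ff.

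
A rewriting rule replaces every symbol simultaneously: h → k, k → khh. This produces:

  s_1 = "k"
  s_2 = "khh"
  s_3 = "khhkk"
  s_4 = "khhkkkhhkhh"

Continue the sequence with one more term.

Rewriting each symbol of khhkkkhhkhh: k→khh, h→k, h→k, k→khh, k→khh, k→khh, h→k, h→k, k→khh, h→k, h→k, which concatenates to khh k k khh khh khh k k khh k k.

khhkkkhhkhhkhhkkkhhkk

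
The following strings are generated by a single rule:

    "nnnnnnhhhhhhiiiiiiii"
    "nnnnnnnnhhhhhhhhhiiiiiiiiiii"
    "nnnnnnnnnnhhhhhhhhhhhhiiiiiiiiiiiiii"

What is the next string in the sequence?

The n-th term is 2n+2 n's then 3n h's then 3n+2 i's, where the shown terms are n = 2, 3, 4.
Setting n = 5 gives 12, 15, 17 characters in each block.

nnnnnnnnnnnnhhhhhhhhhhhhhhhiiiiiiiiiiiiiiiii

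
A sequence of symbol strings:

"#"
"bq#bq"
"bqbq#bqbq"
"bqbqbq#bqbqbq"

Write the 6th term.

bqbqbqbqbq#bqbqbqbqbq

s(k+1) = bq·s(k)·bq, so each term gains bq as a prefix and bq as a suffix.
From bqbqbq#bqbqbq, 2 further steps: bqbqbq#bqbqbq → bqbqbqbq#bqbqbqbq → (answer).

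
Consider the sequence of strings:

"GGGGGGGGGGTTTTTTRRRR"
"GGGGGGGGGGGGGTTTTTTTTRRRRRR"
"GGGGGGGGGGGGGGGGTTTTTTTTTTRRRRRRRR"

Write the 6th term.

GGGGGGGGGGGGGGGGGGGGGGGGGTTTTTTTTTTTTTTTTRRRRRRRRRRRRRR

The n-th term is 3n+1 G's then 2n T's then 2n-2 R's, where the shown terms are n = 3, 4, 5.
At n = 8 the blocks have lengths 25, 16, 14.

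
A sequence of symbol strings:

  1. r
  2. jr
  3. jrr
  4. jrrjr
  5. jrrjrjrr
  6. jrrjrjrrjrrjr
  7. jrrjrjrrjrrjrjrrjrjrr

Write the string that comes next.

From term 3 onward, concatenate the last term with the second-to-last: jr·r = jrr, jrr·jr = jrrjr, …
Continuing: jrrjrjrrjrrjrjrrjrjrr · jrrjrjrrjrrjr gives term 8.

jrrjrjrrjrrjrjrrjrjrrjrrjrjrrjrrjr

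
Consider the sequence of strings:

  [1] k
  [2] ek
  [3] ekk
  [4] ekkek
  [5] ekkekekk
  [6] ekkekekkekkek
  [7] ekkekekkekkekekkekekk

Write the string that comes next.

ekkekekkekkekekkekekkekkekekkekkek

This is a Fibonacci-style word recurrence s(k) = s(k−1)·s(k−2): e.g. ek·k = ekk.
So term 8 is ekkekekkekkekekkekekk·ekkekekkekkek.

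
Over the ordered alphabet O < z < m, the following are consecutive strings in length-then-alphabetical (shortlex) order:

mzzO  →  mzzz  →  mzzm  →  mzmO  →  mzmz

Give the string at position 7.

Stepping forward 2 times from mzmz: mzmz → mzmm, then the target.

mmOO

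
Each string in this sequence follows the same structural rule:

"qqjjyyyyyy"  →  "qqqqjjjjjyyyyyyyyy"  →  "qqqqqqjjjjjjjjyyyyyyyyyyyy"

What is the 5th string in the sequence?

Each string has the form q^{2n} j^{3n-1} y^{3n+3} (n = 1, 2, …).
For term 5, n = 5, so the run lengths are 10, 14, 18.

qqqqqqqqqqjjjjjjjjjjjjjjyyyyyyyyyyyyyyyyyy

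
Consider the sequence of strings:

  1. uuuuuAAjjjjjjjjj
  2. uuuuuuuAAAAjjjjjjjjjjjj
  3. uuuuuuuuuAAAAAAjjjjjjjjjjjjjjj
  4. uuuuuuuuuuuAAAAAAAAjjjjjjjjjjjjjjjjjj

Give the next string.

The n-th term is 2n+1 u's then 2n-2 A's then 3n+3 j's, where the shown terms are n = 2, 3, 4, 5.
For the next term, n = 6, so the run lengths are 13, 10, 21.

uuuuuuuuuuuuuAAAAAAAAAAjjjjjjjjjjjjjjjjjjjjj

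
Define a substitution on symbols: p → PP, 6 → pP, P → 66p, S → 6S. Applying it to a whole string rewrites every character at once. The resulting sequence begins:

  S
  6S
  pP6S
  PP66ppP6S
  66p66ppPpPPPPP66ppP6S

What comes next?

φ(66p66ppPpPPPPP66ppP6S) expands symbol-by-symbol to pP pP PP pP pP PP PP 66p PP 66p 66p 66p 66p 66p pP pP PP PP 66p pP 6S; joining the 21 pieces gives the next term.

pPpPPPpPpPPPPP66pPP66p66p66p66p66ppPpPPPPP66ppP6S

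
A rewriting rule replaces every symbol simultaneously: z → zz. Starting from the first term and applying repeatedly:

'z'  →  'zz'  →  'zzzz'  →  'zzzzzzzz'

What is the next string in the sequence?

Rewriting each symbol of zzzzzzzz: z→zz, z→zz, z→zz, z→zz, z→zz, z→zz, z→zz, z→zz, which concatenates to zz zz zz zz zz zz zz zz.

zzzzzzzzzzzzzzzz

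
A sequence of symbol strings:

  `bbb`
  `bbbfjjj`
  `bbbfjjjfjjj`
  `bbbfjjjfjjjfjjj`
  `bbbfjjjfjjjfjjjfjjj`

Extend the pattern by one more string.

bbbfjjjfjjjfjjjfjjjfjjj

The strings grow by a fixed suffix fjjj each time.
So the next term is bbbfjjjfjjjfjjjfjjj·fjjj.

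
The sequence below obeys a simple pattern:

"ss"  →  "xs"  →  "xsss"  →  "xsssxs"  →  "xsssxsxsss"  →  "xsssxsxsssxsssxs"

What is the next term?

xsssxsxsssxsssxsxsssxsxsss

Each term (from the third on) is the previous term followed by the one before it: term 3 = xs·ss = xsss.
Continuing: xsssxsxsssxsssxs · xsssxsxsss gives term 7.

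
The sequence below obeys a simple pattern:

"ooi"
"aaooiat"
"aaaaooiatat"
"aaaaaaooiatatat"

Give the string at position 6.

aaaaaaaaaaooiatatatatat

Each term wraps the previous one in aa on the left and at on the right.
From aaaaaaooiatatat, 2 further steps: aaaaaaooiatatat → aaaaaaaaooiatatatat → (answer).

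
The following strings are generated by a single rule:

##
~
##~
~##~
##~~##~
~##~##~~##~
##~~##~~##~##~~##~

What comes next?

Each term (from the third on) is the two preceding terms concatenated in order: term 3 = ##·~ = ##~.
Continuing: ~##~##~~##~ · ##~~##~~##~##~~##~ gives term 8.

~##~##~~##~##~~##~~##~##~~##~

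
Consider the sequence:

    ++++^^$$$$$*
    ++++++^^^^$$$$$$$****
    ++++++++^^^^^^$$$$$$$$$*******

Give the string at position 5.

The n-th term is 2n+2 +'s then 2n ^'s then 2n+3 $'s then 3n-2 *'s (n = 1, 2, …).
For term 5, n = 5, so the run lengths are 12, 10, 13, 13.

++++++++++++^^^^^^^^^^$$$$$$$$$$$$$*************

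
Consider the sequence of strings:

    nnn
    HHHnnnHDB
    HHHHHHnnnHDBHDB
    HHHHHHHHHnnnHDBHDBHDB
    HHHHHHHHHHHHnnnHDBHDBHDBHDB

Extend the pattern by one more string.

HHHHHHHHHHHHHHHnnnHDBHDBHDBHDBHDB

s(k+1) = HHH·s(k)·HDB, so each term gains HHH as a prefix and HDB as a suffix.
One more step from HHHHHHHHHHHHnnnHDBHDBHDBHDB gives the answer.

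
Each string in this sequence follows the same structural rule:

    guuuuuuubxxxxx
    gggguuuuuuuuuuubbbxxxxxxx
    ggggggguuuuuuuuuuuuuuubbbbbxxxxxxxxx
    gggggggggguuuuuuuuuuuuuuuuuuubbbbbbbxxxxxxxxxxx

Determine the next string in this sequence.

ggggggggggggguuuuuuuuuuuuuuuuuuuuuuubbbbbbbbbxxxxxxxxxxxxx

Reading off run lengths: g runs 1, 4, 7, 10; u runs 7, 11, 15, 19; b runs 1, 3, 5, 7; x runs 5, 7, 9, 11 — each is linear in n (n = 1, 2, …).
Setting n = 5 gives 13, 23, 9, 13 characters in each block.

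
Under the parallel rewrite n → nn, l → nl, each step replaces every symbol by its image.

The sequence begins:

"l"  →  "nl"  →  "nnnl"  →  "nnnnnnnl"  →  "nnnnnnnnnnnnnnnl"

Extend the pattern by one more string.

Applying the rule to each of the 16 symbols of nnnnnnnnnnnnnnnl gives the pieces nn nn nn nn nn nn nn nn nn nn nn nn nn nn nn nl, which concatenate to the answer.

nnnnnnnnnnnnnnnnnnnnnnnnnnnnnnnl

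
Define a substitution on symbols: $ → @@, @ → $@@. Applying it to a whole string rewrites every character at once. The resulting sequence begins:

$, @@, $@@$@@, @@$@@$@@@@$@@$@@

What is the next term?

$@@$@@@@$@@$@@@@$@@$@@$@@$@@@@$@@$@@@@$@@$@@

Replace each of the 16 characters of @@$@@$@@@@$@@$@@ in place — $@@ $@@ @@ $@@ $@@ @@ $@@ $@@ $@@ $@@ @@ $@@ $@@ @@ $@@ $@@ — and concatenate.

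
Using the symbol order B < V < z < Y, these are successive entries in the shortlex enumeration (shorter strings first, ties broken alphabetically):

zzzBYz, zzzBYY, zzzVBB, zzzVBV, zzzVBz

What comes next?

zzzVBY

Treat zzzVBz as a base-4 numeral over the given alphabet and add one, carrying through any trailing Y's.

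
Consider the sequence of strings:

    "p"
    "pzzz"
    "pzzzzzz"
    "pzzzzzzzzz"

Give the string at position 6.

pzzzzzzzzzzzzzzz

The strings grow by a fixed suffix zzz each time.
From pzzzzzzzzz, 2 further steps: pzzzzzzzzz → pzzzzzzzzzzzz → (answer).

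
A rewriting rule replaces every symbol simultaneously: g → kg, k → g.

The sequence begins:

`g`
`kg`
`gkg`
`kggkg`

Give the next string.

gkgkggkg

Expanding kggkg: k→g, g→kg, g→kg, k→g, g→kg. Concatenated: g kg kg g kg.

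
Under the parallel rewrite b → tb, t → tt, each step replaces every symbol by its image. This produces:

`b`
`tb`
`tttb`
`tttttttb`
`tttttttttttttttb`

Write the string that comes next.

φ(tttttttttttttttb) expands symbol-by-symbol to tt tt tt tt tt tt tt tt tt tt tt tt tt tt tt tb; joining the 16 pieces gives the next term.

tttttttttttttttttttttttttttttttb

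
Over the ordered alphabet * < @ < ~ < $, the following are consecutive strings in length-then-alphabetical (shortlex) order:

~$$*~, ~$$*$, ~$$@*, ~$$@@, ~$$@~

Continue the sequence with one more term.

The successor of ~$$@~ increments the rightmost position that isn't already $ and resets every position after it to *.

~$$@$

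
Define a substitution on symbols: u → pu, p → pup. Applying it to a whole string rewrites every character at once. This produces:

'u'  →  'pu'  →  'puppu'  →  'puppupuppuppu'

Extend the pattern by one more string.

puppupuppuppupuppupuppuppupuppuppu

φ(puppupuppuppu) expands symbol-by-symbol to pup pu pup pup pu pup pu pup pup pu pup pup pu; joining the 13 pieces gives the next term.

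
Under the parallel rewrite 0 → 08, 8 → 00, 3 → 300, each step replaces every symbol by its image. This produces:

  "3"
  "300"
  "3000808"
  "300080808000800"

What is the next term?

Applying the rule to each of the 15 symbols of 300080808000800 gives the pieces 300 08 08 08 00 08 00 08 00 08 08 08 00 08 08, which concatenate to the answer.

3000808080008000800080808000808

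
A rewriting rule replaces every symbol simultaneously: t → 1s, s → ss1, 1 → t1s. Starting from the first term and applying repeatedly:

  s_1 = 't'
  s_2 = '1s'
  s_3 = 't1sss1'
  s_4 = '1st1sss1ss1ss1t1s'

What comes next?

Applying the rule to each of the 17 symbols of 1st1sss1ss1ss1t1s gives the pieces t1s ss1 1s t1s ss1 ss1 ss1 t1s ss1 ss1 t1s ss1 ss1 t1s 1s t1s ss1, which concatenate to the answer.

t1sss11st1sss1ss1ss1t1sss1ss1t1sss1ss1t1s1st1sss1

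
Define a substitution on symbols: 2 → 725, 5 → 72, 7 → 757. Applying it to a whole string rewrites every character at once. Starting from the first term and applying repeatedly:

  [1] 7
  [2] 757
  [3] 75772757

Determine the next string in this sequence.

7577275775772575772757

Rewriting each symbol of 75772757: 7→757, 5→72, 7→757, 7→757, 2→725, 7→757, 5→72, 7→757, which concatenates to 757 72 757 757 725 757 72 757.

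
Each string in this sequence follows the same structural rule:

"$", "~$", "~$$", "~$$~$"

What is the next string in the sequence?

From term 3 onward, concatenate the last term with the second-to-last: ~$·$ = ~$$, ~$$·~$ = ~$$~$, …
Continuing: ~$$~$ · ~$$ gives term 5.

~$$~$~$$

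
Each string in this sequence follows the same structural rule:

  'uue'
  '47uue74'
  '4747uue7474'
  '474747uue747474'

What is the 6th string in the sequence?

4747474747uue7474747474

s(k+1) = 47·s(k)·74, so each term gains 47 as a prefix and 74 as a suffix.
From 474747uue747474, 2 further steps: 474747uue747474 → 47474747uue74747474 → (answer).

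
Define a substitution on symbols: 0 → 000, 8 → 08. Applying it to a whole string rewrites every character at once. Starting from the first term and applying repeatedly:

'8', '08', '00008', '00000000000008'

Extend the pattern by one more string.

Applying the rule to each of the 14 symbols of 00000000000008 gives the pieces 000 000 000 000 000 000 000 000 000 000 000 000 000 08, which concatenate to the answer.

00000000000000000000000000000000000000008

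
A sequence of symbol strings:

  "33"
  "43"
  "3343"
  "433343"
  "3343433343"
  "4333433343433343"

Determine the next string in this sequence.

33434333434333433343433343

Each term (from the third on) is the two preceding terms concatenated in order: term 3 = 33·43 = 3343.
So term 7 is 3343433343·4333433343433343.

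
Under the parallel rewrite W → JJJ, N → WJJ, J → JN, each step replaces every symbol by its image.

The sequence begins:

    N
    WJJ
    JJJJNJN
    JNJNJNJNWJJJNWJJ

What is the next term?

Replace each of the 16 characters of JNJNJNJNWJJJNWJJ in place — JN WJJ JN WJJ JN WJJ JN WJJ JJJ JN JN JN WJJ JJJ JN JN — and concatenate.

JNWJJJNWJJJNWJJJNWJJJJJJNJNJNWJJJJJJNJN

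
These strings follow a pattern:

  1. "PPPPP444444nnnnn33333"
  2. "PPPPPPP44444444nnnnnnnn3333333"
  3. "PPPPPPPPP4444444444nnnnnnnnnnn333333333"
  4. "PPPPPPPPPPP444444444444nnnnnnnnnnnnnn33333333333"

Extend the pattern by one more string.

PPPPPPPPPPPPP44444444444444nnnnnnnnnnnnnnnnn3333333333333

Reading off run lengths: P runs 5, 7, 9, 11; 4 runs 6, 8, 10, 12; n runs 5, 8, 11, 14; 3 runs 5, 7, 9, 11 — each is linear in n, where the shown terms are n = 2, 3, 4, 5.
At n = 6 the blocks have lengths 13, 14, 17, 13.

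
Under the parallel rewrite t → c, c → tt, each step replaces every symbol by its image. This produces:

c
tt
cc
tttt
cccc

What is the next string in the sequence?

Rewriting each symbol of cccc: c→tt, c→tt, c→tt, c→tt, which concatenates to tt tt tt tt.

tttttttt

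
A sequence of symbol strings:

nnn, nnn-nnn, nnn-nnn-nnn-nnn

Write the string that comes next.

Every step duplicates the string with '-' between the halves.
Doubling nnn-nnn-nnn-nnn with '-' between the halves:

nnn-nnn-nnn-nnn-nnn-nnn-nnn-nnn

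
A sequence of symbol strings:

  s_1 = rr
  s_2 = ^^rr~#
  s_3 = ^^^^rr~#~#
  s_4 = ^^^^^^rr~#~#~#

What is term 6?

s(k+1) = ^^·s(k)·~#, so each term gains ^^ as a prefix and ~# as a suffix.
From ^^^^^^rr~#~#~#, 2 further steps: ^^^^^^rr~#~#~# → ^^^^^^^^rr~#~#~#~# → (answer).

^^^^^^^^^^rr~#~#~#~#~#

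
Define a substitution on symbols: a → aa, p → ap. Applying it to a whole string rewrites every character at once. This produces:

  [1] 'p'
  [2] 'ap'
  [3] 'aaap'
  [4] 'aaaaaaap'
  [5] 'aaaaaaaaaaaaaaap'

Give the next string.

Rewriting the 16 symbols of aaaaaaaaaaaaaaap one by one yields aa aa aa aa aa aa aa aa aa aa aa aa aa aa aa ap; concatenated:

aaaaaaaaaaaaaaaaaaaaaaaaaaaaaaap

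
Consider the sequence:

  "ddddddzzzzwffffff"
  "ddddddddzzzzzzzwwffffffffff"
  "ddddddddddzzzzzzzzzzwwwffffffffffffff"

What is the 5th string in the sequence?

ddddddddddddddzzzzzzzzzzzzzzzzwwwwwffffffffffffffffffffff

Reading off run lengths: d runs 6, 8, 10; z runs 4, 7, 10; w runs 1, 2, 3; f runs 6, 10, 14 — each is linear in n, where the shown terms are n = 2, 3, 4.
At n = 6 the blocks have lengths 14, 16, 5, 22.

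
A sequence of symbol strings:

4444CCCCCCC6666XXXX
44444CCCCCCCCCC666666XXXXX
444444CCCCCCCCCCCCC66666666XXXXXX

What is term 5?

44444444CCCCCCCCCCCCCCCCCCC666666666666XXXXXXXX

The n-th term is n+2 4's then 3n+1 C's then 2n 6's then n+2 X's, where the shown terms are n = 2, 3, 4.
For term 5, n = 6, so the run lengths are 8, 19, 12, 8.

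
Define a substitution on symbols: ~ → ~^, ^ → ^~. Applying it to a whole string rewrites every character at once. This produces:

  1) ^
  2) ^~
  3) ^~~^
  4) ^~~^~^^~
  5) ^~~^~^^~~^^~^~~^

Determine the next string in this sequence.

^~~^~^^~~^^~^~~^~^^~^~~^^~~^~^^~

Replace each of the 16 characters of ^~~^~^^~~^^~^~~^ in place — ^~ ~^ ~^ ^~ ~^ ^~ ^~ ~^ ~^ ^~ ^~ ~^ ^~ ~^ ~^ ^~ — and concatenate.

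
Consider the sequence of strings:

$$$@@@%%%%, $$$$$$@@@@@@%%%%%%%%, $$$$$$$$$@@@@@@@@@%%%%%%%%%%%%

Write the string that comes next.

Term n consists of 3n $'s, followed by 3n @'s, followed by 4n %'s (n = 1, 2, …).
At n = 4 the blocks have lengths 12, 12, 16.

$$$$$$$$$$$$@@@@@@@@@@@@%%%%%%%%%%%%%%%%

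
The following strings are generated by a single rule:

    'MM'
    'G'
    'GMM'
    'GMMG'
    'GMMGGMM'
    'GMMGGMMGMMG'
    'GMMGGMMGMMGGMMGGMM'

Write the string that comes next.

GMMGGMMGMMGGMMGGMMGMMGGMMGMMG

This is a Fibonacci-style word recurrence s(k) = s(k−1)·s(k−2): e.g. G·MM = GMM.
Continuing: GMMGGMMGMMGGMMGGMM · GMMGGMMGMMG gives term 8.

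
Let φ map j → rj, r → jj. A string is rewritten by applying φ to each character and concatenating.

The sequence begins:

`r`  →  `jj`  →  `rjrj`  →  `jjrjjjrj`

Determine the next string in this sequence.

rjrjjjrjrjrjjjrj

Expanding jjrjjjrj: j→rj, j→rj, r→jj, j→rj, j→rj, j→rj, r→jj, j→rj. Concatenated: rj rj jj rj rj rj jj rj.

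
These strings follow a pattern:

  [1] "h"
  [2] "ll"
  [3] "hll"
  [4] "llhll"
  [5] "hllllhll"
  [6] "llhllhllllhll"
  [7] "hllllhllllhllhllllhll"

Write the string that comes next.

From term 3 onward, concatenate the second-to-last term with the last: h·ll = hll, ll·hll = llhll, …
Continuing: llhllhllllhll · hllllhllllhllhllllhll gives term 8.

llhllhllllhllhllllhllllhllhllllhll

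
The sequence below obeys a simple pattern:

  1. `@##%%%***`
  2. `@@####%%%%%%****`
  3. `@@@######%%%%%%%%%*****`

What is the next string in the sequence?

Reading off run lengths: @ runs 1, 2, 3; # runs 2, 4, 6; % runs 3, 6, 9; * runs 3, 4, 5 — each is linear in n (n = 1, 2, …).
For the next term, n = 4, so the run lengths are 4, 8, 12, 6.

@@@@########%%%%%%%%%%%%******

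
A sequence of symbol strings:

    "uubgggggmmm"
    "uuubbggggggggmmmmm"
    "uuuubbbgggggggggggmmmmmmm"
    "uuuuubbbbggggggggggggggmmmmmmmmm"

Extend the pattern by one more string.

uuuuuubbbbbgggggggggggggggggmmmmmmmmmmm

Reading off run lengths: u runs 2, 3, 4, 5; b runs 1, 2, 3, 4; g runs 5, 8, 11, 14; m runs 3, 5, 7, 9 — each is linear in n, where the shown terms are n = 2, 3, 4, 5.
Setting n = 6 gives 6, 5, 17, 11 characters in each block.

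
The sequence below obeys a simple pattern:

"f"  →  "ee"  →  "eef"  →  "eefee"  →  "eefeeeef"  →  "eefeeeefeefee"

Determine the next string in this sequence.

This is a Fibonacci-style word recurrence s(k) = s(k−1)·s(k−2): e.g. ee·f = eef.
The next term joins eefeeeefeefee and eefeeeef.

eefeeeefeefeeeefeeeef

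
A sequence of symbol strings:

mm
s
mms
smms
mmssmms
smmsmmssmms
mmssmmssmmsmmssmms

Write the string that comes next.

Each term (from the third on) is the two preceding terms concatenated in order: term 3 = mm·s = mms.
The next term joins smmsmmssmms and mmssmmssmmsmmssmms.

smmsmmssmmsmmssmmssmmsmmssmms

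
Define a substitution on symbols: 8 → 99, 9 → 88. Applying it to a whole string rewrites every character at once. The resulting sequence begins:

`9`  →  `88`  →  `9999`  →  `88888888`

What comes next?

Apply φ to 88888888 symbol by symbol: 8→99, 8→99, 8→99, 8→99, 8→99, 8→99, 8→99, 8→99; joined: 99 99 99 99 99 99 99 99.

9999999999999999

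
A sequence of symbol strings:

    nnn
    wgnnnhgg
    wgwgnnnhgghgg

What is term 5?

s(k+1) = wg·s(k)·hgg, so each term gains wg as a prefix and hgg as a suffix.
From wgwgnnnhgghgg, 2 further steps: wgwgnnnhgghgg → wgwgwgnnnhgghgghgg → (answer).

wgwgwgwgnnnhgghgghgghgg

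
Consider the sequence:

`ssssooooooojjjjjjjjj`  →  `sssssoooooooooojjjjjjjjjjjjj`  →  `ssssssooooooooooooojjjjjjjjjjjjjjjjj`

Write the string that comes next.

sssssssoooooooooooooooojjjjjjjjjjjjjjjjjjjjj

Reading off run lengths: s runs 4, 5, 6; o runs 7, 10, 13; j runs 9, 13, 17 — each is linear in n, where the shown terms are n = 2, 3, 4.
At n = 5 the blocks have lengths 7, 16, 21.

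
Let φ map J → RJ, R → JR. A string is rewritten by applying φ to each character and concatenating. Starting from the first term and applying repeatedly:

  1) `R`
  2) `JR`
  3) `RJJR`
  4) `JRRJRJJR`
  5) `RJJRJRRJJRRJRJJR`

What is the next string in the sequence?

JRRJRJJRRJJRJRRJRJJRJRRJJRRJRJJR

Replace each of the 16 characters of RJJRJRRJJRRJRJJR in place — JR RJ RJ JR RJ JR JR RJ RJ JR JR RJ JR RJ RJ JR — and concatenate.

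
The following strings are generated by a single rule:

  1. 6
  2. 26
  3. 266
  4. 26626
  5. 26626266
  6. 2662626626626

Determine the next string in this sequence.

266262662662626626266

Each term (from the third on) is the previous term followed by the one before it: term 3 = 26·6 = 266.
So term 7 is 2662626626626·26626266.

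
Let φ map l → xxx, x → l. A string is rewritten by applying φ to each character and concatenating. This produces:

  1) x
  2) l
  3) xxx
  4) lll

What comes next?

Rewriting each symbol of lll: l→xxx, l→xxx, l→xxx, which concatenates to xxx xxx xxx.

xxxxxxxxx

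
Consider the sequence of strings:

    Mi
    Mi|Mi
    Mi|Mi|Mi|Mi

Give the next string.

Each string is two copies of the previous one joined by '|'.
So the next term is two copies of Mi|Mi|Mi|Mi with '|' between the halves.

Mi|Mi|Mi|Mi|Mi|Mi|Mi|Mi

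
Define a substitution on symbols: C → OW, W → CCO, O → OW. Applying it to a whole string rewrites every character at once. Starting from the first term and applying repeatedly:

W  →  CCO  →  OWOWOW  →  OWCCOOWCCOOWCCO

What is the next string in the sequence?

OWCCOOWOWOWOWCCOOWOWOWOWCCOOWOWOW

Replace each of the 15 characters of OWCCOOWCCOOWCCO in place — OW CCO OW OW OW OW CCO OW OW OW OW CCO OW OW OW — and concatenate.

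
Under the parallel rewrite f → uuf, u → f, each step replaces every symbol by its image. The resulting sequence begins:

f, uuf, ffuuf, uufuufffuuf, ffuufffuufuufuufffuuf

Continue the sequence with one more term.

Applying the rule to each of the 21 symbols of ffuufffuufuufuufffuuf gives the pieces uuf uuf f f uuf uuf uuf f f uuf f f uuf f f uuf uuf uuf f f uuf, which concatenate to the answer.

uufuufffuufuufuufffuufffuufffuufuufuufffuuf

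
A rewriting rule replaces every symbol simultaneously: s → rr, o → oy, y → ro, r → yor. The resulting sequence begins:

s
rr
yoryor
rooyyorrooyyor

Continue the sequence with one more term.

yoroyoyrorooyyoryoroyoyrorooyyor

Applying the rule to each of the 14 symbols of rooyyorrooyyor gives the pieces yor oy oy ro ro oy yor yor oy oy ro ro oy yor, which concatenate to the answer.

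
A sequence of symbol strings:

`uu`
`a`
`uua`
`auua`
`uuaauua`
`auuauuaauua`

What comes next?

uuaauuaauuauuaauua

Each term (from the third on) is the two preceding terms concatenated in order: term 3 = uu·a = uua.
Continuing: uuaauua · auuauuaauua gives term 7.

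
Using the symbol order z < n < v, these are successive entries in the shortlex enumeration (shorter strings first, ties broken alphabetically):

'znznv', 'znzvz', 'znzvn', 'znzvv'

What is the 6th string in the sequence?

znnzn

Stepping forward 2 times from znzvv: znzvv → znnzz, then the target.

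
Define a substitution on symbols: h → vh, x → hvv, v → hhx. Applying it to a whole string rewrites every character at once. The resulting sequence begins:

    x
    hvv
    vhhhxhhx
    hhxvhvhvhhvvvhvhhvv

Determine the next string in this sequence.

Rewriting the 19 symbols of hhxvhvhvhhvvvhvhhvv one by one yields vh vh hvv hhx vh hhx vh hhx vh vh hhx hhx hhx vh hhx vh vh hhx hhx; concatenated:

vhvhhvvhhxvhhhxvhhhxvhvhhhxhhxhhxvhhhxvhvhhhxhhx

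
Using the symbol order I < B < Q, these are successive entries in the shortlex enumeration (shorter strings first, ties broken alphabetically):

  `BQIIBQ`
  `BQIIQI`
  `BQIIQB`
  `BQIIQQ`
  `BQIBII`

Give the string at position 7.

BQIBIQ

Continuing the enumeration 2 steps past BQIBII: BQIBII → BQIBIB → (answer).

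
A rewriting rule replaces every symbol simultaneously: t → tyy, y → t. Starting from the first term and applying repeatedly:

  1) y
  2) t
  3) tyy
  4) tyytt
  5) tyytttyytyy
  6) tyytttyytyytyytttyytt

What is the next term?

φ(tyytttyytyytyytttyytt) expands symbol-by-symbol to tyy t t tyy tyy tyy t t tyy t t tyy t t tyy tyy tyy t t tyy tyy; joining the 21 pieces gives the next term.

tyytttyytyytyytttyytttyytttyytyytyytttyytyy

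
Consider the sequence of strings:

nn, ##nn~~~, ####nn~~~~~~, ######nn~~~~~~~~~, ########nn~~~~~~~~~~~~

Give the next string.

Each term wraps the previous one in ## on the left and ~~~ on the right.
So the next term is ##·########nn~~~~~~~~~~~~·~~~.

##########nn~~~~~~~~~~~~~~~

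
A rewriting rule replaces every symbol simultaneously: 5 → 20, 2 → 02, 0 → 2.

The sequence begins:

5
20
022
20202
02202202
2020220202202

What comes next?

022022020220220202202

φ(2020220202202) expands symbol-by-symbol to 02 2 02 2 02 02 2 02 2 02 02 2 02; joining the 13 pieces gives the next term.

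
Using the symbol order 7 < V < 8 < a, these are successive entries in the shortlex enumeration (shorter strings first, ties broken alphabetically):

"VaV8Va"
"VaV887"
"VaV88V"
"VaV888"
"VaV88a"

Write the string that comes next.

VaV8a7

The successor of VaV88a increments the rightmost position that isn't already a and resets every position after it to 7.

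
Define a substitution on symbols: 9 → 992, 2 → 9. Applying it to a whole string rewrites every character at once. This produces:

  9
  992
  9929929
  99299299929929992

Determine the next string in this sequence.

99299299929929992992992999299299929929929

Applying the rule to each of the 17 symbols of 99299299929929992 gives the pieces 992 992 9 992 992 9 992 992 992 9 992 992 9 992 992 992 9, which concatenate to the answer.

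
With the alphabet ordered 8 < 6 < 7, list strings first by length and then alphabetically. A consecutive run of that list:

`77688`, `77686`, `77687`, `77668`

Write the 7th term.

Continuing the enumeration 3 steps past 77668: 77668 → 77666 → 77667 → (answer).

77678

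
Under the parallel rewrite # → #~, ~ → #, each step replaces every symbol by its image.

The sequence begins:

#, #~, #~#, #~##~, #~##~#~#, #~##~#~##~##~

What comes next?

Rewriting the 13 symbols of #~##~#~##~##~ one by one yields #~ # #~ #~ # #~ # #~ #~ # #~ #~ #; concatenated:

#~##~#~##~##~#~##~#~#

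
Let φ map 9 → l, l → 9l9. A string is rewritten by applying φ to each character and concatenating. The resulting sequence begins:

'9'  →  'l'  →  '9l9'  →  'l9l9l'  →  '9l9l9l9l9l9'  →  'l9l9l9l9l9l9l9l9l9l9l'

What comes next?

Replace each of the 21 characters of l9l9l9l9l9l9l9l9l9l9l in place — 9l9 l 9l9 l 9l9 l 9l9 l 9l9 l 9l9 l 9l9 l 9l9 l 9l9 l 9l9 l 9l9 — and concatenate.

9l9l9l9l9l9l9l9l9l9l9l9l9l9l9l9l9l9l9l9l9l9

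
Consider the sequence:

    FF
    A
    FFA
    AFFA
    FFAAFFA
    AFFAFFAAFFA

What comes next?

Each term (from the third on) is the two preceding terms concatenated in order: term 3 = FF·A = FFA.
The next term joins FFAAFFA and AFFAFFAAFFA.

FFAAFFAAFFAFFAAFFA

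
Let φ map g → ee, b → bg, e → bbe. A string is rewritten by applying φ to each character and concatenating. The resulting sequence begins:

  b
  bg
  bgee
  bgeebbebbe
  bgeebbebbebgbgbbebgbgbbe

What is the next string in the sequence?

Applying the rule to each of the 24 symbols of bgeebbebbebgbgbbebgbgbbe gives the pieces bg ee bbe bbe bg bg bbe bg bg bbe bg ee bg ee bg bg bbe bg ee bg ee bg bg bbe, which concatenate to the answer.

bgeebbebbebgbgbbebgbgbbebgeebgeebgbgbbebgeebgeebgbgbbe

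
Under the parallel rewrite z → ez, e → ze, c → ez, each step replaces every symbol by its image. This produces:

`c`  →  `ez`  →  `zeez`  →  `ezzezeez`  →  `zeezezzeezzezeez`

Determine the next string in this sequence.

Rewriting the 16 symbols of zeezezzeezzezeez one by one yields ez ze ze ez ze ez ez ze ze ez ez ze ez ze ze ez; concatenated:

ezzezeezzeezezzezeezezzeezzezeez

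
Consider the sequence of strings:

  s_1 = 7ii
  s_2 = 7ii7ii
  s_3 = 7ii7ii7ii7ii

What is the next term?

Each string is two copies of the previous one concatenated.
Doubling 7ii7ii7ii7ii:

7ii7ii7ii7ii7ii7ii7ii7ii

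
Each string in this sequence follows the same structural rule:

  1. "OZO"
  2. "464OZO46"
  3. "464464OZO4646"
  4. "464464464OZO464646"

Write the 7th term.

Every step adds 464 to the front and 46 to the end of the previous string.
From 464464464OZO464646, 3 further steps: 464464464OZO464646 → 464464464464OZO46464646 → 464464464464464OZO4646464646 → (answer).

464464464464464464OZO464646464646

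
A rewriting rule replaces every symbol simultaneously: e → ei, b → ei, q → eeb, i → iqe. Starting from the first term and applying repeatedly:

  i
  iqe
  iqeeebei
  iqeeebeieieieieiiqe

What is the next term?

Applying the rule to each of the 19 symbols of iqeeebeieieieieiiqe gives the pieces iqe eeb ei ei ei ei ei iqe ei iqe ei iqe ei iqe ei iqe iqe eeb ei, which concatenate to the answer.

iqeeebeieieieieiiqeeiiqeeiiqeeiiqeeiiqeiqeeebei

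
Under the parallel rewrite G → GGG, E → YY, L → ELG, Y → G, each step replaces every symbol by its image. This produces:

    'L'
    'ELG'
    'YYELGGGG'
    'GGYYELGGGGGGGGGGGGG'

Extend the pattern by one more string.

Rewriting the 19 symbols of GGYYELGGGGGGGGGGGGG one by one yields GGG GGG G G YY ELG GGG GGG GGG GGG GGG GGG GGG GGG GGG GGG GGG GGG GGG; concatenated:

GGGGGGGGYYELGGGGGGGGGGGGGGGGGGGGGGGGGGGGGGGGGGGGGGGG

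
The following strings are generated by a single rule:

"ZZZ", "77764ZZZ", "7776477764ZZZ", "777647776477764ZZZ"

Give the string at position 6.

7776477764777647776477764ZZZ

Every step adds 77764 at the front: s(k+1) = 77764·s(k).
From 777647776477764ZZZ, 2 further steps: 777647776477764ZZZ → 77764777647776477764ZZZ → (answer).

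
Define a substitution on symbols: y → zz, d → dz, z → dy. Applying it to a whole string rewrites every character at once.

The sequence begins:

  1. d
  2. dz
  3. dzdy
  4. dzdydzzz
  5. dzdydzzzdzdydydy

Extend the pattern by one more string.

Rewriting the 16 symbols of dzdydzzzdzdydydy one by one yields dz dy dz zz dz dy dy dy dz dy dz zz dz zz dz zz; concatenated:

dzdydzzzdzdydydydzdydzzzdzzzdzzz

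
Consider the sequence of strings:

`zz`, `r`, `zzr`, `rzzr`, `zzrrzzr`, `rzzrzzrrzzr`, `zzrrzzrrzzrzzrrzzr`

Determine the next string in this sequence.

rzzrzzrrzzrzzrrzzrrzzrzzrrzzr

From term 3 onward, concatenate the second-to-last term with the last: zz·r = zzr, r·zzr = rzzr, …
So term 8 is rzzrzzrrzzr·zzrrzzrrzzrzzrrzzr.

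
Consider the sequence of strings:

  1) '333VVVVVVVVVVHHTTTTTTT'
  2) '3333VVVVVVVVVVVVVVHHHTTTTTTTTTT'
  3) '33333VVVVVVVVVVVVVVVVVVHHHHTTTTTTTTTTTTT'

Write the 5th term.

Each string has the form 3^{n} V^{4n-2} H^{n-1} T^{3n-2}, where the shown terms are n = 3, 4, 5.
For term 5, n = 7, so the run lengths are 7, 26, 6, 19.

3333333VVVVVVVVVVVVVVVVVVVVVVVVVVHHHHHHTTTTTTTTTTTTTTTTTTT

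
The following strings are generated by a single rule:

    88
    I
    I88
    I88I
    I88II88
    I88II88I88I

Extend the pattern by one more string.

I88II88I88II88II88

From term 3 onward, concatenate the last term with the second-to-last: I·88 = I88, I88·I = I88I, …
Continuing: I88II88I88I · I88II88 gives term 7.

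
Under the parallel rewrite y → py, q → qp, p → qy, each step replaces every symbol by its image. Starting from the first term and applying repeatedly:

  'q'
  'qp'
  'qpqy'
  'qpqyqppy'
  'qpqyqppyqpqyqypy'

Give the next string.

Applying the rule to each of the 16 symbols of qpqyqppyqpqyqypy gives the pieces qp qy qp py qp qy qy py qp qy qp py qp py qy py, which concatenate to the answer.

qpqyqppyqpqyqypyqpqyqppyqppyqypy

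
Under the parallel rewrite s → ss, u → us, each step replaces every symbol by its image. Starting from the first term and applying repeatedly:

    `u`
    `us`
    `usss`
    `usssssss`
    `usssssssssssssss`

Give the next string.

usssssssssssssssssssssssssssssss

φ(usssssssssssssss) expands symbol-by-symbol to us ss ss ss ss ss ss ss ss ss ss ss ss ss ss ss; joining the 16 pieces gives the next term.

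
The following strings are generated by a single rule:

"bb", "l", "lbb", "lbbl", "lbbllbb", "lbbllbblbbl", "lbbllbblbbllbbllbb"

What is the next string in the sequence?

From term 3 onward, concatenate the last term with the second-to-last: l·bb = lbb, lbb·l = lbbl, …
So term 8 is lbbllbblbbllbbllbb·lbbllbblbbl.

lbbllbblbbllbbllbblbbllbblbbl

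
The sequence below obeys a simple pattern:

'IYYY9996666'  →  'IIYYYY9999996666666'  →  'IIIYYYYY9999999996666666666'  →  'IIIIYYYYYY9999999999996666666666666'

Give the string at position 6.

IIIIIIYYYYYYYY9999999999999999996666666666666666666

The n-th term is n I's then n+2 Y's then 3n 9's then 3n+1 6's (n = 1, 2, …).
For term 6, n = 6, so the run lengths are 6, 8, 18, 19.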